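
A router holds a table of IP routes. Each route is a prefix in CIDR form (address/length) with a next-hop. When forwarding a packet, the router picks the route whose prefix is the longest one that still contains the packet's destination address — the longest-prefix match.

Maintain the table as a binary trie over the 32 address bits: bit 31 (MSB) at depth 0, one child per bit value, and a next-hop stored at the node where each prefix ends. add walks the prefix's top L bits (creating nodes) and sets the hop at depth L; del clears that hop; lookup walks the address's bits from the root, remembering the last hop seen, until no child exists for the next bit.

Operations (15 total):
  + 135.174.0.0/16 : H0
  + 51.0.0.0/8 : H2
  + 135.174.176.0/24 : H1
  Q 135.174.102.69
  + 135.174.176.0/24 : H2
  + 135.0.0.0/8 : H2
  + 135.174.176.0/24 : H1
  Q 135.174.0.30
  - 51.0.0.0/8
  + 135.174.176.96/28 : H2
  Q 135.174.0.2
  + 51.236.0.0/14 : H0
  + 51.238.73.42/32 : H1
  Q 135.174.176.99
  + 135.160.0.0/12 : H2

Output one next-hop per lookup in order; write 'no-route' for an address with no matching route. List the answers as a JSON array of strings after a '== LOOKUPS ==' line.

Trace:
  add 135.174.0.0/16 -> H0 at depth 16
  add 51.0.0.0/8 -> H2 at depth 8
  add 135.174.176.0/24 -> H1 at depth 24
  Q 135.174.102.69: descend 1000011110101110 ; hops seen [H0] ; pick H0
  add 135.174.176.0/24 -> H2 at depth 24
  add 135.0.0.0/8 -> H2 at depth 8
  add 135.174.176.0/24 -> H1 at depth 24
  Q 135.174.0.30: descend 1000011110101110 ; hops seen [H2,H0] ; pick H0
  - 51.0.0.0/8 clear@8
  add 135.174.176.96/28 -> H2 at depth 28
  Q 135.174.0.2: descend 1000011110101110 ; hops seen [H2,H0] ; pick H0
  add 51.236.0.0/14 -> H0 at depth 14
  add 51.238.73.42/32 -> H1 at depth 32
  Q 135.174.176.99: descend 1000011110101110101100000110 ; hops seen [H2,H0,H1,H2] ; pick H2
  add 135.160.0.0/12 -> H2 at depth 12

== LOOKUPS ==
["H0","H0","H0","H2"]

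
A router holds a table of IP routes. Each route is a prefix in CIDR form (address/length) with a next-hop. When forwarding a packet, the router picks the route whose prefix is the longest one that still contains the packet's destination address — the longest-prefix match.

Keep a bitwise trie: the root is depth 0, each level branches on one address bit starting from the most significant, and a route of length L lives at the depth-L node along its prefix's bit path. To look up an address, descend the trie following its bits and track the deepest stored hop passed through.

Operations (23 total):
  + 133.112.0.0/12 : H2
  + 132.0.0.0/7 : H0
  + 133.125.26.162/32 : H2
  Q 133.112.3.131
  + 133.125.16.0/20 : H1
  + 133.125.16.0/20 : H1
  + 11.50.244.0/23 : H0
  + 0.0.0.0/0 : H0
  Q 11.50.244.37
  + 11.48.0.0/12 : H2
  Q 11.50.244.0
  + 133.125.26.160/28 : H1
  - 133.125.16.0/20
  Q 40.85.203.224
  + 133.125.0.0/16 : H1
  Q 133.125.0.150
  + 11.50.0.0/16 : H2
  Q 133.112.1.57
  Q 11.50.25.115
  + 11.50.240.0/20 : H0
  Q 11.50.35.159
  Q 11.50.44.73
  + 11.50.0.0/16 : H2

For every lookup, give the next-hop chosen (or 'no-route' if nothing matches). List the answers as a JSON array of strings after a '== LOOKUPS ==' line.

Process each operation:
  add 133.112.0.0/12 -> H2 at depth 12
  add 132.0.0.0/7 -> H0 at depth 7
  add 133.125.26.162/32 -> H2 at depth 32
  lookup 133.112.3.131: bits 100001010111 walk d0:-→d1:-→d2:-→d3:-→d4:-→d5:-→d6:-→d7:H0→d8:-→d9:-→d10:-→d11:-→d12:H2 -> H2
  add 133.125.16.0/20 -> H1 at depth 20
  add 133.125.16.0/20 -> H1 at depth 20
  add 11.50.244.0/23 -> H0 at depth 23
  add 0.0.0.0/0 -> H0 at depth 0
  lookup 11.50.244.37: bits 00001011001100101111010 walk d0:H0→d1:-→d2:-→d3:-→d4:-→d5:-→d6:-→d7:-→d8:-→d9:-→d10:-→d11:-→d12:-→d13:-→d14:-→d15:-→d16:-→d17:-→d18:-→d19:-→d20:-→d21:-→d22:-→d23:H0 -> H0
  add 11.48.0.0/12 -> H2 at depth 12
  lookup 11.50.244.0: bits 00001011001100101111010 walk d0:H0→d1:-→d2:-→d3:-→d4:-→d5:-→d6:-→d7:-→d8:-→d9:-→d10:-→d11:-→d12:H2→d13:-→d14:-→d15:-→d16:-→d17:-→d18:-→d19:-→d20:-→d21:-→d22:-→d23:H0 -> H0
  add 133.125.26.160/28 -> H1 at depth 28
  - 133.125.16.0/20 clear@20
  lookup 40.85.203.224: bits 00 walk d0:H0→d1:-→d2:- -> H0
  add 133.125.0.0/16 -> H1 at depth 16
  lookup 133.125.0.150: bits 1000010101111101000 walk d0:H0→d1:-→d2:-→d3:-→d4:-→d5:-→d6:-→d7:H0→d8:-→d9:-→d10:-→d11:-→d12:H2→d13:-→d14:-→d15:-→d16:H1→d17:-→d18:-→d19:- -> H1
  add 11.50.0.0/16 -> H2 at depth 16
  lookup 133.112.1.57: bits 100001010111 walk d0:H0→d1:-→d2:-→d3:-→d4:-→d5:-→d6:-→d7:H0→d8:-→d9:-→d10:-→d11:-→d12:H2 -> H2
  lookup 11.50.25.115: bits 0000101100110010 walk d0:H0→d1:-→d2:-→d3:-→d4:-→d5:-→d6:-→d7:-→d8:-→d9:-→d10:-→d11:-→d12:H2→d13:-→d14:-→d15:-→d16:H2 -> H2
  add 11.50.240.0/20 -> H0 at depth 20
  lookup 11.50.35.159: bits 0000101100110010 walk d0:H0→d1:-→d2:-→d3:-→d4:-→d5:-→d6:-→d7:-→d8:-→d9:-→d10:-→d11:-→d12:H2→d13:-→d14:-→d15:-→d16:H2 -> H2
  lookup 11.50.44.73: bits 0000101100110010 walk d0:H0→d1:-→d2:-→d3:-→d4:-→d5:-→d6:-→d7:-→d8:-→d9:-→d10:-→d11:-→d12:H2→d13:-→d14:-→d15:-→d16:H2 -> H2
  add 11.50.0.0/16 -> H2 at depth 16

== LOOKUPS ==
["H2","H0","H0","H0","H1","H2","H2","H2","H2"]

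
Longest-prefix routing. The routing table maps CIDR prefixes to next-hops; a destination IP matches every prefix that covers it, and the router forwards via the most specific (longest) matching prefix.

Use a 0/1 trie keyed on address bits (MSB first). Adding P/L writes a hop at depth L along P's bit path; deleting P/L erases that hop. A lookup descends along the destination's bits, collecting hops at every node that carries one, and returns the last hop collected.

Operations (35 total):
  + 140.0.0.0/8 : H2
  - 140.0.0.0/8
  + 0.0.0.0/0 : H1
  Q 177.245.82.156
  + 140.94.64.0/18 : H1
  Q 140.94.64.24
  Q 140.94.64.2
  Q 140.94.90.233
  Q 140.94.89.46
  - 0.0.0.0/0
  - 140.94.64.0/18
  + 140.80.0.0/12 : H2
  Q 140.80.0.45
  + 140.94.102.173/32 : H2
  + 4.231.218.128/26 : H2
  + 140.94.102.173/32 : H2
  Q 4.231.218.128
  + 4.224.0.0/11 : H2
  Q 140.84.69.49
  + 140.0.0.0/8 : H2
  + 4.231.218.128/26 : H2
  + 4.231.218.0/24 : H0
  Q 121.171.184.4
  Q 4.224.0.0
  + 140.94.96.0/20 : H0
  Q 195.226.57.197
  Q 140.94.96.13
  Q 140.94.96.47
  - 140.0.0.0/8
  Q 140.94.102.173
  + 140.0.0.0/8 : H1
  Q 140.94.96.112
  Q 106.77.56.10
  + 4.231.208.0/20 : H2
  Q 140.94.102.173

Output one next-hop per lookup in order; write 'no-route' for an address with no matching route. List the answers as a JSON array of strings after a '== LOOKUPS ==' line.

Trace:
  + 140.0.0.0/8 (H2) depth=8
  - 140.0.0.0/8 clear@8
  + 0.0.0.0/0 (H1) depth=0
  Q 177.245.82.156: descend 10 ; hops seen [H1] ; pick H1
  + 140.94.64.0/18 (H1) depth=18
  Q 140.94.64.24: descend 100011000101111001 ; hops seen [H1,H1] ; pick H1
  Q 140.94.64.2: descend 100011000101111001 ; hops seen [H1,H1] ; pick H1
  Q 140.94.90.233: descend 100011000101111001 ; hops seen [H1,H1] ; pick H1
  Q 140.94.89.46: descend 100011000101111001 ; hops seen [H1,H1] ; pick H1
  - 0.0.0.0/0 clear@0
  - 140.94.64.0/18 clear@18
  + 140.80.0.0/12 (H2) depth=12
  Q 140.80.0.45: descend 100011000101 ; hops seen [H2] ; pick H2
  + 140.94.102.173/32 (H2) depth=32
  + 4.231.218.128/26 (H2) depth=26
  + 140.94.102.173/32 (H2) depth=32
  Q 4.231.218.128: descend 00000100111001111101101010 ; hops seen [H2] ; pick H2
  + 4.224.0.0/11 (H2) depth=11
  Q 140.84.69.49: descend 100011000101 ; hops seen [H2] ; pick H2
  + 140.0.0.0/8 (H2) depth=8
  + 4.231.218.128/26 (H2) depth=26
  + 4.231.218.0/24 (H0) depth=24
  Q 121.171.184.4: descend 0 ; hops seen [∅] ; pick no-route
  Q 4.224.0.0: descend 0000010011100 ; hops seen [H2] ; pick H2
  + 140.94.96.0/20 (H0) depth=20
  Q 195.226.57.197: descend 1 ; hops seen [∅] ; pick no-route
  Q 140.94.96.13: descend 100011000101111001100 ; hops seen [H2,H2,H0] ; pick H0
  Q 140.94.96.47: descend 100011000101111001100 ; hops seen [H2,H2,H0] ; pick H0
  - 140.0.0.0/8 clear@8
  Q 140.94.102.173: descend 10001100010111100110011010101101 ; hops seen [H2,H0,H2] ; pick H2
  + 140.0.0.0/8 (H1) depth=8
  Q 140.94.96.112: descend 100011000101111001100 ; hops seen [H1,H2,H0] ; pick H0
  Q 106.77.56.10: descend 0 ; hops seen [∅] ; pick no-route
  + 4.231.208.0/20 (H2) depth=20
  Q 140.94.102.173: descend 10001100010111100110011010101101 ; hops seen [H1,H2,H0,H2] ; pick H2

== LOOKUPS ==
["H1","H1","H1","H1","H1","H2","H2","H2","no-route","H2","no-route","H0","H0","H2","H0","no-route","H2"]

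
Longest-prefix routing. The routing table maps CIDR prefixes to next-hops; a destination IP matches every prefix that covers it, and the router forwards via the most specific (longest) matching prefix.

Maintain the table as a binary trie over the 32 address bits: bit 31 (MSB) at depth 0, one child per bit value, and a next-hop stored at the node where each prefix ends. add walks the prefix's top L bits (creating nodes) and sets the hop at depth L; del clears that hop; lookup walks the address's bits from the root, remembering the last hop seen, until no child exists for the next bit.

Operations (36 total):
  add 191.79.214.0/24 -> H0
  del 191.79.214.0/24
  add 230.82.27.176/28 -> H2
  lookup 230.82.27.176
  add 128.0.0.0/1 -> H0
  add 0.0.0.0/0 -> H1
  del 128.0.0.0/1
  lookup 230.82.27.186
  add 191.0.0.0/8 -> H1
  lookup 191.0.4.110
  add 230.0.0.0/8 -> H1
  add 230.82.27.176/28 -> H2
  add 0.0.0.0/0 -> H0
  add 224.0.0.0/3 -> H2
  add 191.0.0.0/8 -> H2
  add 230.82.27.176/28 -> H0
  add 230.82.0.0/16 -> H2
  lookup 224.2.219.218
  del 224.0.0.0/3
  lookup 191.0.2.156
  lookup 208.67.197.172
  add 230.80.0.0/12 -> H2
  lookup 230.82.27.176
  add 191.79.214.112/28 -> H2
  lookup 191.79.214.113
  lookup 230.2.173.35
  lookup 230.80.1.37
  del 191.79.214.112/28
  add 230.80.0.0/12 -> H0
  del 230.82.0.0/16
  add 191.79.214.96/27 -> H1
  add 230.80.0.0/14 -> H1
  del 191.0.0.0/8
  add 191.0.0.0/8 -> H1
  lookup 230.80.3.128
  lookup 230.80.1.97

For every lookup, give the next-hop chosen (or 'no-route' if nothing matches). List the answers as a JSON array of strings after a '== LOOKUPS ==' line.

Process each operation:
  add 191.79.214.0/24 -> H0 at depth 24
  - 191.79.214.0/24 clear@24
  add 230.82.27.176/28 -> H2 at depth 28
  ? 230.82.27.176  path d0:-→d1:-→d2:-→d3:-→d4:-→d5:-→d6:-→d7:-→d8:-→d9:-→d10:-→d11:-→d12:-→d13:-→d14:-→d15:-→d16:-→d17:-→d18:-→d19:-→d20:-→d21:-→d22:-→d23:-→d24:-→d25:-→d26:-→d27:-→d28:H2  best=H2
  add 128.0.0.0/1 -> H0 at depth 1
  add 0.0.0.0/0 -> H1 at depth 0
  - 128.0.0.0/1 clear@1
  ? 230.82.27.186  path d0:H1→d1:-→d2:-→d3:-→d4:-→d5:-→d6:-→d7:-→d8:-→d9:-→d10:-→d11:-→d12:-→d13:-→d14:-→d15:-→d16:-→d17:-→d18:-→d19:-→d20:-→d21:-→d22:-→d23:-→d24:-→d25:-→d26:-→d27:-→d28:H2  best=H2
  add 191.0.0.0/8 -> H1 at depth 8
  ? 191.0.4.110  path d0:H1→d1:-→d2:-→d3:-→d4:-→d5:-→d6:-→d7:-→d8:H1→d9:-  best=H1
  add 230.0.0.0/8 -> H1 at depth 8
  add 230.82.27.176/28 -> H2 at depth 28
  add 0.0.0.0/0 -> H0 at depth 0
  add 224.0.0.0/3 -> H2 at depth 3
  add 191.0.0.0/8 -> H2 at depth 8
  add 230.82.27.176/28 -> H0 at depth 28
  add 230.82.0.0/16 -> H2 at depth 16
  ? 224.2.219.218  path d0:H0→d1:-→d2:-→d3:H2→d4:-→d5:-  best=H2
  - 224.0.0.0/3 clear@3
  ? 191.0.2.156  path d0:H0→d1:-→d2:-→d3:-→d4:-→d5:-→d6:-→d7:-→d8:H2→d9:-  best=H2
  ? 208.67.197.172  path d0:H0→d1:-→d2:-  best=H0
  add 230.80.0.0/12 -> H2 at depth 12
  ? 230.82.27.176  path d0:H0→d1:-→d2:-→d3:-→d4:-→d5:-→d6:-→d7:-→d8:H1→d9:-→d10:-→d11:-→d12:H2→d13:-→d14:-→d15:-→d16:H2→d17:-→d18:-→d19:-→d20:-→d21:-→d22:-→d23:-→d24:-→d25:-→d26:-→d27:-→d28:H0  best=H0
  add 191.79.214.112/28 -> H2 at depth 28
  ? 191.79.214.113  path d0:H0→d1:-→d2:-→d3:-→d4:-→d5:-→d6:-→d7:-→d8:H2→d9:-→d10:-→d11:-→d12:-→d13:-→d14:-→d15:-→d16:-→d17:-→d18:-→d19:-→d20:-→d21:-→d22:-→d23:-→d24:-→d25:-→d26:-→d27:-→d28:H2  best=H2
  ? 230.2.173.35  path d0:H0→d1:-→d2:-→d3:-→d4:-→d5:-→d6:-→d7:-→d8:H1→d9:-  best=H1
  ? 230.80.1.37  path d0:H0→d1:-→d2:-→d3:-→d4:-→d5:-→d6:-→d7:-→d8:H1→d9:-→d10:-→d11:-→d12:H2→d13:-→d14:-  best=H2
  - 191.79.214.112/28 clear@28
  add 230.80.0.0/12 -> H0 at depth 12
  - 230.82.0.0/16 clear@16
  add 191.79.214.96/27 -> H1 at depth 27
  add 230.80.0.0/14 -> H1 at depth 14
  - 191.0.0.0/8 clear@8
  add 191.0.0.0/8 -> H1 at depth 8
  ? 230.80.3.128  path d0:H0→d1:-→d2:-→d3:-→d4:-→d5:-→d6:-→d7:-→d8:H1→d9:-→d10:-→d11:-→d12:H0→d13:-→d14:H1  best=H1
  ? 230.80.1.97  path d0:H0→d1:-→d2:-→d3:-→d4:-→d5:-→d6:-→d7:-→d8:H1→d9:-→d10:-→d11:-→d12:H0→d13:-→d14:H1  best=H1

== LOOKUPS ==
["H2","H2","H1","H2","H2","H0","H0","H2","H1","H2","H1","H1"]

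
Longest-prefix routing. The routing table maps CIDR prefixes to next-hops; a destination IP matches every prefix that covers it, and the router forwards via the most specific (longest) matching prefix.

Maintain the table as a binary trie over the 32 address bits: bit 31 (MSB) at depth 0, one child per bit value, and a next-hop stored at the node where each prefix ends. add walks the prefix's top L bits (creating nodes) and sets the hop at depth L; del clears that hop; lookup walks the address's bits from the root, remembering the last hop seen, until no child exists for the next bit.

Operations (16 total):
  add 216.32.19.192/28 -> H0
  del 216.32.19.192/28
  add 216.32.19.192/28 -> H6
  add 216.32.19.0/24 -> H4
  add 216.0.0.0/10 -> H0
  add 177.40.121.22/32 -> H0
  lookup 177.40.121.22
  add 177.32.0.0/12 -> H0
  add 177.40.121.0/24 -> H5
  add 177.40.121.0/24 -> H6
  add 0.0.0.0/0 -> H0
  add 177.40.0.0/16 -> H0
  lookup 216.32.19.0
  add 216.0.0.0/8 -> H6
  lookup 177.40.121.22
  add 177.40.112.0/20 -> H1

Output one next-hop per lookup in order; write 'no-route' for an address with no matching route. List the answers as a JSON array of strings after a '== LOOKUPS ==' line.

Apply in order:
  add 216.32.19.192/28 -> H0 at depth 28
  - 216.32.19.192/28 clear@28
  add 216.32.19.192/28 -> H6 at depth 28
  add 216.32.19.0/24 -> H4 at depth 24
  add 216.0.0.0/10 -> H0 at depth 10
  add 177.40.121.22/32 -> H0 at depth 32
  Q 177.40.121.22: descend 10110001001010000111100100010110 ; hops seen [H0] ; pick H0
  add 177.32.0.0/12 -> H0 at depth 12
  add 177.40.121.0/24 -> H5 at depth 24
  add 177.40.121.0/24 -> H6 at depth 24
  add 0.0.0.0/0 -> H0 at depth 0
  add 177.40.0.0/16 -> H0 at depth 16
  Q 216.32.19.0: descend 110110000010000000010011 ; hops seen [H0,H0,H4] ; pick H4
  add 216.0.0.0/8 -> H6 at depth 8
  Q 177.40.121.22: descend 10110001001010000111100100010110 ; hops seen [H0,H0,H0,H6,H0] ; pick H0
  add 177.40.112.0/20 -> H1 at depth 20

== LOOKUPS ==
["H0","H4","H0"]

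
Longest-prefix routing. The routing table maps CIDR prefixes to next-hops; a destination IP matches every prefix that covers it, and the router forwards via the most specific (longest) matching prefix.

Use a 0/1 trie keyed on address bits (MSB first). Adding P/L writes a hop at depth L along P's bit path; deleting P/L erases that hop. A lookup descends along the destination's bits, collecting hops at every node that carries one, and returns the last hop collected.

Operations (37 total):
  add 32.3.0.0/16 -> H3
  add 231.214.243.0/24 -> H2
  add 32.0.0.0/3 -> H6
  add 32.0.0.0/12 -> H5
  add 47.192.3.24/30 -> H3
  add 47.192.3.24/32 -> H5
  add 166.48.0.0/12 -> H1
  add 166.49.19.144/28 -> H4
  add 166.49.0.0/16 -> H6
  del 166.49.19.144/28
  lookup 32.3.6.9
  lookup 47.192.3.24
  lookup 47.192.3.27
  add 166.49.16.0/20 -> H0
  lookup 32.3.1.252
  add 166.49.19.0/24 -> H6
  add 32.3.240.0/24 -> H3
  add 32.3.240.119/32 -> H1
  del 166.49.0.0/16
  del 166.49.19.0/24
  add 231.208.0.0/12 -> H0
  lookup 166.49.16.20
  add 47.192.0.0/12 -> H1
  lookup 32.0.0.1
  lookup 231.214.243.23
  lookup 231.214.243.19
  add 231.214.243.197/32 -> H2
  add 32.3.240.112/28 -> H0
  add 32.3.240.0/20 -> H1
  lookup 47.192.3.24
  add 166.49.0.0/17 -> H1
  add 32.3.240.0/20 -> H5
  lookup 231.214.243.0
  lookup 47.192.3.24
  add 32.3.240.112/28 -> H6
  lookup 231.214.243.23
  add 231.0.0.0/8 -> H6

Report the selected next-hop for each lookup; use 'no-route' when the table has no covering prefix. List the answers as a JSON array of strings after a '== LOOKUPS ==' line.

Apply in order:
  add 32.3.0.0/16 -> H3 at depth 16
  add 231.214.243.0/24 -> H2 at depth 24
  add 32.0.0.0/3 -> H6 at depth 3
  add 32.0.0.0/12 -> H5 at depth 12
  add 47.192.3.24/30 -> H3 at depth 30
  add 47.192.3.24/32 -> H5 at depth 32
  add 166.48.0.0/12 -> H1 at depth 12
  add 166.49.19.144/28 -> H4 at depth 28
  add 166.49.0.0/16 -> H6 at depth 16
  - 166.49.19.144/28 clear@28
  ? 32.3.6.9  path d0:-→d1:-→d2:-→d3:H6→d4:-→d5:-→d6:-→d7:-→d8:-→d9:-→d10:-→d11:-→d12:H5→d13:-→d14:-→d15:-→d16:H3  best=H3
  ? 47.192.3.24  path d0:-→d1:-→d2:-→d3:H6→d4:-→d5:-→d6:-→d7:-→d8:-→d9:-→d10:-→d11:-→d12:-→d13:-→d14:-→d15:-→d16:-→d17:-→d18:-→d19:-→d20:-→d21:-→d22:-→d23:-→d24:-→d25:-→d26:-→d27:-→d28:-→d29:-→d30:H3→d31:-→d32:H5  best=H5
  ? 47.192.3.27  path d0:-→d1:-→d2:-→d3:H6→d4:-→d5:-→d6:-→d7:-→d8:-→d9:-→d10:-→d11:-→d12:-→d13:-→d14:-→d15:-→d16:-→d17:-→d18:-→d19:-→d20:-→d21:-→d22:-→d23:-→d24:-→d25:-→d26:-→d27:-→d28:-→d29:-→d30:H3  best=H3
  add 166.49.16.0/20 -> H0 at depth 20
  ? 32.3.1.252  path d0:-→d1:-→d2:-→d3:H6→d4:-→d5:-→d6:-→d7:-→d8:-→d9:-→d10:-→d11:-→d12:H5→d13:-→d14:-→d15:-→d16:H3  best=H3
  add 166.49.19.0/24 -> H6 at depth 24
  add 32.3.240.0/24 -> H3 at depth 24
  add 32.3.240.119/32 -> H1 at depth 32
  - 166.49.0.0/16 clear@16
  - 166.49.19.0/24 clear@24
  add 231.208.0.0/12 -> H0 at depth 12
  ? 166.49.16.20  path d0:-→d1:-→d2:-→d3:-→d4:-→d5:-→d6:-→d7:-→d8:-→d9:-→d10:-→d11:-→d12:H1→d13:-→d14:-→d15:-→d16:-→d17:-→d18:-→d19:-→d20:H0→d21:-→d22:-  best=H0
  add 47.192.0.0/12 -> H1 at depth 12
  ? 32.0.0.1  path d0:-→d1:-→d2:-→d3:H6→d4:-→d5:-→d6:-→d7:-→d8:-→d9:-→d10:-→d11:-→d12:H5→d13:-→d14:-  best=H5
  ? 231.214.243.23  path d0:-→d1:-→d2:-→d3:-→d4:-→d5:-→d6:-→d7:-→d8:-→d9:-→d10:-→d11:-→d12:H0→d13:-→d14:-→d15:-→d16:-→d17:-→d18:-→d19:-→d20:-→d21:-→d22:-→d23:-→d24:H2  best=H2
  ? 231.214.243.19  path d0:-→d1:-→d2:-→d3:-→d4:-→d5:-→d6:-→d7:-→d8:-→d9:-→d10:-→d11:-→d12:H0→d13:-→d14:-→d15:-→d16:-→d17:-→d18:-→d19:-→d20:-→d21:-→d22:-→d23:-→d24:H2  best=H2
  add 231.214.243.197/32 -> H2 at depth 32
  add 32.3.240.112/28 -> H0 at depth 28
  add 32.3.240.0/20 -> H1 at depth 20
  ? 47.192.3.24  path d0:-→d1:-→d2:-→d3:H6→d4:-→d5:-→d6:-→d7:-→d8:-→d9:-→d10:-→d11:-→d12:H1→d13:-→d14:-→d15:-→d16:-→d17:-→d18:-→d19:-→d20:-→d21:-→d22:-→d23:-→d24:-→d25:-→d26:-→d27:-→d28:-→d29:-→d30:H3→d31:-→d32:H5  best=H5
  add 166.49.0.0/17 -> H1 at depth 17
  add 32.3.240.0/20 -> H5 at depth 20
  ? 231.214.243.0  path d0:-→d1:-→d2:-→d3:-→d4:-→d5:-→d6:-→d7:-→d8:-→d9:-→d10:-→d11:-→d12:H0→d13:-→d14:-→d15:-→d16:-→d17:-→d18:-→d19:-→d20:-→d21:-→d22:-→d23:-→d24:H2  best=H2
  ? 47.192.3.24  path d0:-→d1:-→d2:-→d3:H6→d4:-→d5:-→d6:-→d7:-→d8:-→d9:-→d10:-→d11:-→d12:H1→d13:-→d14:-→d15:-→d16:-→d17:-→d18:-→d19:-→d20:-→d21:-→d22:-→d23:-→d24:-→d25:-→d26:-→d27:-→d28:-→d29:-→d30:H3→d31:-→d32:H5  best=H5
  add 32.3.240.112/28 -> H6 at depth 28
  ? 231.214.243.23  path d0:-→d1:-→d2:-→d3:-→d4:-→d5:-→d6:-→d7:-→d8:-→d9:-→d10:-→d11:-→d12:H0→d13:-→d14:-→d15:-→d16:-→d17:-→d18:-→d19:-→d20:-→d21:-→d22:-→d23:-→d24:H2  best=H2
  add 231.0.0.0/8 -> H6 at depth 8

== LOOKUPS ==
["H3","H5","H3","H3","H0","H5","H2","H2","H5","H2","H5","H2"]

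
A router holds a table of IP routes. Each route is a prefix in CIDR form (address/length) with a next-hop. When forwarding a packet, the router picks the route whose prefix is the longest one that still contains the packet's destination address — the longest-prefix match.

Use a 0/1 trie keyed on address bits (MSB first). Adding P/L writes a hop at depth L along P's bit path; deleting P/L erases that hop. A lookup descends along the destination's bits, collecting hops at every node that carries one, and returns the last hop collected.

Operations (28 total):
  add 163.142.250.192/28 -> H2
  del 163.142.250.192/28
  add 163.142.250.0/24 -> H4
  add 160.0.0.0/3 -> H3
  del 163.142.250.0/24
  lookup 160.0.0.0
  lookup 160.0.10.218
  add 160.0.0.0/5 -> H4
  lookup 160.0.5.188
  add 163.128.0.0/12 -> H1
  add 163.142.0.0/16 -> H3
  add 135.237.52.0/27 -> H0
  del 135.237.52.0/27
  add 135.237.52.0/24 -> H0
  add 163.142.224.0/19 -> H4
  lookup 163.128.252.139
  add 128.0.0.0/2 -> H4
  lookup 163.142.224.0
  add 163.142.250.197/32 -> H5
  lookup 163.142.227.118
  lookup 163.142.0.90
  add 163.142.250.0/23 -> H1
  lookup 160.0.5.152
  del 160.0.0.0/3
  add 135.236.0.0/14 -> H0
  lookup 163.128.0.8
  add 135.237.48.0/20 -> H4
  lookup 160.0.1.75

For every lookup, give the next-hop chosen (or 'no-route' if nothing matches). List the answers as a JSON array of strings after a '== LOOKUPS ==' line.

Trace:
  + 163.142.250.192/28 (H2) depth=28
  - 163.142.250.192/28 clear@28
  + 163.142.250.0/24 (H4) depth=24
  + 160.0.0.0/3 (H3) depth=3
  - 163.142.250.0/24 clear@24
  Q 160.0.0.0: descend 101000 ; hops seen [H3] ; pick H3
  Q 160.0.10.218: descend 101000 ; hops seen [H3] ; pick H3
  + 160.0.0.0/5 (H4) depth=5
  Q 160.0.5.188: descend 101000 ; hops seen [H3,H4] ; pick H4
  + 163.128.0.0/12 (H1) depth=12
  + 163.142.0.0/16 (H3) depth=16
  + 135.237.52.0/27 (H0) depth=27
  - 135.237.52.0/27 clear@27
  + 135.237.52.0/24 (H0) depth=24
  + 163.142.224.0/19 (H4) depth=19
  Q 163.128.252.139: descend 101000111000 ; hops seen [H3,H4,H1] ; pick H1
  + 128.0.0.0/2 (H4) depth=2
  Q 163.142.224.0: descend 1010001110001110111 ; hops seen [H4,H3,H4,H1,H3,H4] ; pick H4
  + 163.142.250.197/32 (H5) depth=32
  Q 163.142.227.118: descend 1010001110001110111 ; hops seen [H4,H3,H4,H1,H3,H4] ; pick H4
  Q 163.142.0.90: descend 1010001110001110 ; hops seen [H4,H3,H4,H1,H3] ; pick H3
  + 163.142.250.0/23 (H1) depth=23
  Q 160.0.5.152: descend 101000 ; hops seen [H4,H3,H4] ; pick H4
  - 160.0.0.0/3 clear@3
  + 135.236.0.0/14 (H0) depth=14
  Q 163.128.0.8: descend 101000111000 ; hops seen [H4,H4,H1] ; pick H1
  + 135.237.48.0/20 (H4) depth=20
  Q 160.0.1.75: descend 101000 ; hops seen [H4,H4] ; pick H4

== LOOKUPS ==
["H3","H3","H4","H1","H4","H4","H3","H4","H1","H4"]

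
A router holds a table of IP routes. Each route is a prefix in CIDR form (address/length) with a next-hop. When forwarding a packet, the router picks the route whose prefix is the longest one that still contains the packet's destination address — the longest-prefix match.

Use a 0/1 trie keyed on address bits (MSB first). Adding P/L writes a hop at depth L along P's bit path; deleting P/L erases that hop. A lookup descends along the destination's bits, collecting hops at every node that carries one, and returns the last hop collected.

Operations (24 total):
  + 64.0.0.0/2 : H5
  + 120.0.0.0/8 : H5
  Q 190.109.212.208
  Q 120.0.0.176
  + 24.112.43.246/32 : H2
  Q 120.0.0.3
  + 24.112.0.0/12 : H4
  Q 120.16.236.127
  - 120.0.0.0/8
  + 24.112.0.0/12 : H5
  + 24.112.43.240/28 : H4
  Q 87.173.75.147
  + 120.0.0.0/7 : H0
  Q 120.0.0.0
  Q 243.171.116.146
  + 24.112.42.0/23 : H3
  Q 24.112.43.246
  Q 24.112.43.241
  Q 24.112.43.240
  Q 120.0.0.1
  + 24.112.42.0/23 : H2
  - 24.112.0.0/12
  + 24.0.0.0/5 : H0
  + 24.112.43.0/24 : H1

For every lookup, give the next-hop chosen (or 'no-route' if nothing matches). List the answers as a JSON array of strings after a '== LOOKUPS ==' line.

Apply in order:
  add 64.0.0.0/2 -> H5 at depth 2
  add 120.0.0.0/8 -> H5 at depth 8
  ? 190.109.212.208  path d0:-  best=no-route
  ? 120.0.0.176  path d0:-→d1:-→d2:H5→d3:-→d4:-→d5:-→d6:-→d7:-→d8:H5  best=H5
  add 24.112.43.246/32 -> H2 at depth 32
  ? 120.0.0.3  path d0:-→d1:-→d2:H5→d3:-→d4:-→d5:-→d6:-→d7:-→d8:H5  best=H5
  add 24.112.0.0/12 -> H4 at depth 12
  ? 120.16.236.127  path d0:-→d1:-→d2:H5→d3:-→d4:-→d5:-→d6:-→d7:-→d8:H5  best=H5
  del 120.0.0.0/8 (clear depth 8)
  add 24.112.0.0/12 -> H5 at depth 12
  add 24.112.43.240/28 -> H4 at depth 28
  ? 87.173.75.147  path d0:-→d1:-→d2:H5  best=H5
  add 120.0.0.0/7 -> H0 at depth 7
  ? 120.0.0.0  path d0:-→d1:-→d2:H5→d3:-→d4:-→d5:-→d6:-→d7:H0→d8:-  best=H0
  ? 243.171.116.146  path d0:-  best=no-route
  add 24.112.42.0/23 -> H3 at depth 23
  ? 24.112.43.246  path d0:-→d1:-→d2:-→d3:-→d4:-→d5:-→d6:-→d7:-→d8:-→d9:-→d10:-→d11:-→d12:H5→d13:-→d14:-→d15:-→d16:-→d17:-→d18:-→d19:-→d20:-→d21:-→d22:-→d23:H3→d24:-→d25:-→d26:-→d27:-→d28:H4→d29:-→d30:-→d31:-→d32:H2  best=H2
  ? 24.112.43.241  path d0:-→d1:-→d2:-→d3:-→d4:-→d5:-→d6:-→d7:-→d8:-→d9:-→d10:-→d11:-→d12:H5→d13:-→d14:-→d15:-→d16:-→d17:-→d18:-→d19:-→d20:-→d21:-→d22:-→d23:H3→d24:-→d25:-→d26:-→d27:-→d28:H4→d29:-  best=H4
  ? 24.112.43.240  path d0:-→d1:-→d2:-→d3:-→d4:-→d5:-→d6:-→d7:-→d8:-→d9:-→d10:-→d11:-→d12:H5→d13:-→d14:-→d15:-→d16:-→d17:-→d18:-→d19:-→d20:-→d21:-→d22:-→d23:H3→d24:-→d25:-→d26:-→d27:-→d28:H4→d29:-  best=H4
  ? 120.0.0.1  path d0:-→d1:-→d2:H5→d3:-→d4:-→d5:-→d6:-→d7:H0→d8:-  best=H0
  add 24.112.42.0/23 -> H2 at depth 23
  del 24.112.0.0/12 (clear depth 12)
  add 24.0.0.0/5 -> H0 at depth 5
  add 24.112.43.0/24 -> H1 at depth 24

== LOOKUPS ==
["no-route","H5","H5","H5","H5","H0","no-route","H2","H4","H4","H0"]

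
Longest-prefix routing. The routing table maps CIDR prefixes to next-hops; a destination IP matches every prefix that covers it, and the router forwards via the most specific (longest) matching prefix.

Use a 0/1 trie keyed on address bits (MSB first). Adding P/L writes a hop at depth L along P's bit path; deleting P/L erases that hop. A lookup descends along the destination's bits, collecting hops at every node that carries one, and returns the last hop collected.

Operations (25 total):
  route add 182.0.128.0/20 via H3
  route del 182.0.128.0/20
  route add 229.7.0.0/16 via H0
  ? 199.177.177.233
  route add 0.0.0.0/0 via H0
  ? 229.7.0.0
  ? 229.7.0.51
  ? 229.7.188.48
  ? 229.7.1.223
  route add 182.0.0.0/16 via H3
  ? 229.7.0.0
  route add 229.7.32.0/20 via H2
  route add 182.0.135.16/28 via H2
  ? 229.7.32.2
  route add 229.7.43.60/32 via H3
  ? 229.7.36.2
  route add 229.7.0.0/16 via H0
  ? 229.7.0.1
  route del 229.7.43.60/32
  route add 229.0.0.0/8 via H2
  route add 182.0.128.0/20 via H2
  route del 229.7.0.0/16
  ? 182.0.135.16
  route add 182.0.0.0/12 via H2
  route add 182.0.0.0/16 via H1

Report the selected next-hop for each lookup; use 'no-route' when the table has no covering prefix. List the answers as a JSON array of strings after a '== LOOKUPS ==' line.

Process each operation:
  add 182.0.128.0/20 -> H3 at depth 20
  del 182.0.128.0/20 (clear depth 20)
  add 229.7.0.0/16 -> H0 at depth 16
  lookup 199.177.177.233: bits 11 walk d0:-→d1:-→d2:- -> no-route
  add 0.0.0.0/0 -> H0 at depth 0
  lookup 229.7.0.0: bits 1110010100000111 walk d0:H0→d1:-→d2:-→d3:-→d4:-→d5:-→d6:-→d7:-→d8:-→d9:-→d10:-→d11:-→d12:-→d13:-→d14:-→d15:-→d16:H0 -> H0
  lookup 229.7.0.51: bits 1110010100000111 walk d0:H0→d1:-→d2:-→d3:-→d4:-→d5:-→d6:-→d7:-→d8:-→d9:-→d10:-→d11:-→d12:-→d13:-→d14:-→d15:-→d16:H0 -> H0
  lookup 229.7.188.48: bits 1110010100000111 walk d0:H0→d1:-→d2:-→d3:-→d4:-→d5:-→d6:-→d7:-→d8:-→d9:-→d10:-→d11:-→d12:-→d13:-→d14:-→d15:-→d16:H0 -> H0
  lookup 229.7.1.223: bits 1110010100000111 walk d0:H0→d1:-→d2:-→d3:-→d4:-→d5:-→d6:-→d7:-→d8:-→d9:-→d10:-→d11:-→d12:-→d13:-→d14:-→d15:-→d16:H0 -> H0
  add 182.0.0.0/16 -> H3 at depth 16
  lookup 229.7.0.0: bits 1110010100000111 walk d0:H0→d1:-→d2:-→d3:-→d4:-→d5:-→d6:-→d7:-→d8:-→d9:-→d10:-→d11:-→d12:-→d13:-→d14:-→d15:-→d16:H0 -> H0
  add 229.7.32.0/20 -> H2 at depth 20
  add 182.0.135.16/28 -> H2 at depth 28
  lookup 229.7.32.2: bits 11100101000001110010 walk d0:H0→d1:-→d2:-→d3:-→d4:-→d5:-→d6:-→d7:-→d8:-→d9:-→d10:-→d11:-→d12:-→d13:-→d14:-→d15:-→d16:H0→d17:-→d18:-→d19:-→d20:H2 -> H2
  add 229.7.43.60/32 -> H3 at depth 32
  lookup 229.7.36.2: bits 11100101000001110010 walk d0:H0→d1:-→d2:-→d3:-→d4:-→d5:-→d6:-→d7:-→d8:-→d9:-→d10:-→d11:-→d12:-→d13:-→d14:-→d15:-→d16:H0→d17:-→d18:-→d19:-→d20:H2 -> H2
  add 229.7.0.0/16 -> H0 at depth 16
  lookup 229.7.0.1: bits 111001010000011100 walk d0:H0→d1:-→d2:-→d3:-→d4:-→d5:-→d6:-→d7:-→d8:-→d9:-→d10:-→d11:-→d12:-→d13:-→d14:-→d15:-→d16:H0→d17:-→d18:- -> H0
  del 229.7.43.60/32 (clear depth 32)
  add 229.0.0.0/8 -> H2 at depth 8
  add 182.0.128.0/20 -> H2 at depth 20
  del 229.7.0.0/16 (clear depth 16)
  lookup 182.0.135.16: bits 1011011000000000100001110001 walk d0:H0→d1:-→d2:-→d3:-→d4:-→d5:-→d6:-→d7:-→d8:-→d9:-→d10:-→d11:-→d12:-→d13:-→d14:-→d15:-→d16:H3→d17:-→d18:-→d19:-→d20:H2→d21:-→d22:-→d23:-→d24:-→d25:-→d26:-→d27:-→d28:H2 -> H2
  add 182.0.0.0/12 -> H2 at depth 12
  add 182.0.0.0/16 -> H1 at depth 16

== LOOKUPS ==
["no-route","H0","H0","H0","H0","H0","H2","H2","H0","H2"]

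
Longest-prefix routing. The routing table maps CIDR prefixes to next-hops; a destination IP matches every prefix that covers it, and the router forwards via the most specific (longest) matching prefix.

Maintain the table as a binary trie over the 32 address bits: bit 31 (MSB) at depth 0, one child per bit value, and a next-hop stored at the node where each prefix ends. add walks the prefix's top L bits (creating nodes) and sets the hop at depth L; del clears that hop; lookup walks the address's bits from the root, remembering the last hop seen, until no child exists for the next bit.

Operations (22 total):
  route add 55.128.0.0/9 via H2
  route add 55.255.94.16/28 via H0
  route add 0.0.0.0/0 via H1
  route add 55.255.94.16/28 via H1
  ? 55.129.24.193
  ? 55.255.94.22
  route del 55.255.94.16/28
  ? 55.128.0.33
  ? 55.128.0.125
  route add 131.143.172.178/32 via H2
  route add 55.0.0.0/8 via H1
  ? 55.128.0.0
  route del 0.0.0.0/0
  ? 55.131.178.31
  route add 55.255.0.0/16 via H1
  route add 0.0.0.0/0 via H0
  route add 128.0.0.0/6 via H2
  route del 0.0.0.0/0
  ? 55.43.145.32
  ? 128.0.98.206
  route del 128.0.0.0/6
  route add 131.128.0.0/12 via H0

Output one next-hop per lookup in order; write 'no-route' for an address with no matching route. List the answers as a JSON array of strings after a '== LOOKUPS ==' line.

Trace:
  add 55.128.0.0/9 -> H2 at depth 9
  add 55.255.94.16/28 -> H0 at depth 28
  add 0.0.0.0/0 -> H1 at depth 0
  add 55.255.94.16/28 -> H1 at depth 28
  Q 55.129.24.193: descend 001101111 ; hops seen [H1,H2] ; pick H2
  Q 55.255.94.22: descend 0011011111111111010111100001 ; hops seen [H1,H2,H1] ; pick H1
  del 55.255.94.16/28 (clear depth 28)
  Q 55.128.0.33: descend 001101111 ; hops seen [H1,H2] ; pick H2
  Q 55.128.0.125: descend 001101111 ; hops seen [H1,H2] ; pick H2
  add 131.143.172.178/32 -> H2 at depth 32
  add 55.0.0.0/8 -> H1 at depth 8
  Q 55.128.0.0: descend 001101111 ; hops seen [H1,H1,H2] ; pick H2
  del 0.0.0.0/0 (clear depth 0)
  Q 55.131.178.31: descend 001101111 ; hops seen [H1,H2] ; pick H2
  add 55.255.0.0/16 -> H1 at depth 16
  add 0.0.0.0/0 -> H0 at depth 0
  add 128.0.0.0/6 -> H2 at depth 6
  del 0.0.0.0/0 (clear depth 0)
  Q 55.43.145.32: descend 00110111 ; hops seen [H1] ; pick H1
  Q 128.0.98.206: descend 100000 ; hops seen [H2] ; pick H2
  del 128.0.0.0/6 (clear depth 6)
  add 131.128.0.0/12 -> H0 at depth 12

== LOOKUPS ==
["H2","H1","H2","H2","H2","H2","H1","H2"]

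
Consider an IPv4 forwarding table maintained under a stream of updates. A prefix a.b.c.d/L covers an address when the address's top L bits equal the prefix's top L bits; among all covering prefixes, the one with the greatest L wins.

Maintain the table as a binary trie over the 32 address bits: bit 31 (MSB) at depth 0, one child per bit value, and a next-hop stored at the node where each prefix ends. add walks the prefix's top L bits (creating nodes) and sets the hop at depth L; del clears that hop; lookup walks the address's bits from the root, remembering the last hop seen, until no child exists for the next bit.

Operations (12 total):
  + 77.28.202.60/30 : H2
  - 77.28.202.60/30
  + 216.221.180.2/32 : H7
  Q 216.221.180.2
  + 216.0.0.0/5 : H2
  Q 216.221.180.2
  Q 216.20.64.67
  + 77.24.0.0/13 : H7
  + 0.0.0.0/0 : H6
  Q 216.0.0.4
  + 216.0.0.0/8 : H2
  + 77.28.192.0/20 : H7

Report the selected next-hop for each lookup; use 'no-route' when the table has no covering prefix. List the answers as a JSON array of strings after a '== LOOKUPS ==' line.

Trace:
  + 77.28.202.60/30 (H2) depth=30
  - 77.28.202.60/30 clear@30
  + 216.221.180.2/32 (H7) depth=32
  ? 216.221.180.2  path d0:-→d1:-→d2:-→d3:-→d4:-→d5:-→d6:-→d7:-→d8:-→d9:-→d10:-→d11:-→d12:-→d13:-→d14:-→d15:-→d16:-→d17:-→d18:-→d19:-→d20:-→d21:-→d22:-→d23:-→d24:-→d25:-→d26:-→d27:-→d28:-→d29:-→d30:-→d31:-→d32:H7  best=H7
  + 216.0.0.0/5 (H2) depth=5
  ? 216.221.180.2  path d0:-→d1:-→d2:-→d3:-→d4:-→d5:H2→d6:-→d7:-→d8:-→d9:-→d10:-→d11:-→d12:-→d13:-→d14:-→d15:-→d16:-→d17:-→d18:-→d19:-→d20:-→d21:-→d22:-→d23:-→d24:-→d25:-→d26:-→d27:-→d28:-→d29:-→d30:-→d31:-→d32:H7  best=H7
  ? 216.20.64.67  path d0:-→d1:-→d2:-→d3:-→d4:-→d5:H2→d6:-→d7:-→d8:-  best=H2
  + 77.24.0.0/13 (H7) depth=13
  + 0.0.0.0/0 (H6) depth=0
  ? 216.0.0.4  path d0:H6→d1:-→d2:-→d3:-→d4:-→d5:H2→d6:-→d7:-→d8:-  best=H2
  + 216.0.0.0/8 (H2) depth=8
  + 77.28.192.0/20 (H7) depth=20

== LOOKUPS ==
["H7","H7","H2","H2"]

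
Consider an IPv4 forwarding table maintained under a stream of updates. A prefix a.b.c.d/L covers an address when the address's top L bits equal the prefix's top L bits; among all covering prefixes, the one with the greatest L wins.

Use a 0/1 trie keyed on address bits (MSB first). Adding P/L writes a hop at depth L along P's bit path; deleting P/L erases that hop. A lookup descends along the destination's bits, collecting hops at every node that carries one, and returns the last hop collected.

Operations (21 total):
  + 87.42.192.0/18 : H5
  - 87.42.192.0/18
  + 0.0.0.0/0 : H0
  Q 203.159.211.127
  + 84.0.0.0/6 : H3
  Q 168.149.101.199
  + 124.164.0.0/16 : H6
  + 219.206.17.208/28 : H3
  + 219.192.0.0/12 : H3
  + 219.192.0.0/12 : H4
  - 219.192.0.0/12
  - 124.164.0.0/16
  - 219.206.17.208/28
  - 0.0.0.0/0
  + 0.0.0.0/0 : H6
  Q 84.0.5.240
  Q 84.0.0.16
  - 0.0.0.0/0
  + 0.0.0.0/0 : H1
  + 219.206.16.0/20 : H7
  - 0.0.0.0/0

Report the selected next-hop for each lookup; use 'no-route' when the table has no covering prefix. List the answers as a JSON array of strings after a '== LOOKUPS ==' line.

Process each operation:
  + 87.42.192.0/18 (H5) depth=18
  - 87.42.192.0/18 clear@18
  + 0.0.0.0/0 (H0) depth=0
  lookup 203.159.211.127: bits ε walk d0:H0 -> H0
  + 84.0.0.0/6 (H3) depth=6
  lookup 168.149.101.199: bits ε walk d0:H0 -> H0
  + 124.164.0.0/16 (H6) depth=16
  + 219.206.17.208/28 (H3) depth=28
  + 219.192.0.0/12 (H3) depth=12
  + 219.192.0.0/12 (H4) depth=12
  - 219.192.0.0/12 clear@12
  - 124.164.0.0/16 clear@16
  - 219.206.17.208/28 clear@28
  - 0.0.0.0/0 clear@0
  + 0.0.0.0/0 (H6) depth=0
  lookup 84.0.5.240: bits 010101 walk d0:H6→d1:-→d2:-→d3:-→d4:-→d5:-→d6:H3 -> H3
  lookup 84.0.0.16: bits 010101 walk d0:H6→d1:-→d2:-→d3:-→d4:-→d5:-→d6:H3 -> H3
  - 0.0.0.0/0 clear@0
  + 0.0.0.0/0 (H1) depth=0
  + 219.206.16.0/20 (H7) depth=20
  - 0.0.0.0/0 clear@0

== LOOKUPS ==
["H0","H0","H3","H3"]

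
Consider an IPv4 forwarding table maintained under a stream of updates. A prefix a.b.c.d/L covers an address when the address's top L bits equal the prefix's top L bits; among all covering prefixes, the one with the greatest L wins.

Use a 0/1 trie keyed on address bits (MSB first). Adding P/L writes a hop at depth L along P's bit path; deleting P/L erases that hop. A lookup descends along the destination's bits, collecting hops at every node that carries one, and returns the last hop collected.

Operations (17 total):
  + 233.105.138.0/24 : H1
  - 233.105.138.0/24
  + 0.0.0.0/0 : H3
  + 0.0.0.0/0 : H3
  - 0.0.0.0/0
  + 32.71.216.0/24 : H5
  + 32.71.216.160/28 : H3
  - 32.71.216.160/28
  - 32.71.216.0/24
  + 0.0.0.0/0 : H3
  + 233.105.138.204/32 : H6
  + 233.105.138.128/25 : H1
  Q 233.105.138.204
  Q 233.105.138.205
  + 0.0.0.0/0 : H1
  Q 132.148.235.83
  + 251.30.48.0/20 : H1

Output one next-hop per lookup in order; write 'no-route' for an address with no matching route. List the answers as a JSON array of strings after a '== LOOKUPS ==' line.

Trace:
  + 233.105.138.0/24 (H1) depth=24
  del 233.105.138.0/24 (clear depth 24)
  + 0.0.0.0/0 (H3) depth=0
  + 0.0.0.0/0 (H3) depth=0
  del 0.0.0.0/0 (clear depth 0)
  + 32.71.216.0/24 (H5) depth=24
  + 32.71.216.160/28 (H3) depth=28
  del 32.71.216.160/28 (clear depth 28)
  del 32.71.216.0/24 (clear depth 24)
  + 0.0.0.0/0 (H3) depth=0
  + 233.105.138.204/32 (H6) depth=32
  + 233.105.138.128/25 (H1) depth=25
  ? 233.105.138.204  path d0:H3→d1:-→d2:-→d3:-→d4:-→d5:-→d6:-→d7:-→d8:-→d9:-→d10:-→d11:-→d12:-→d13:-→d14:-→d15:-→d16:-→d17:-→d18:-→d19:-→d20:-→d21:-→d22:-→d23:-→d24:-→d25:H1→d26:-→d27:-→d28:-→d29:-→d30:-→d31:-→d32:H6  best=H6
  ? 233.105.138.205  path d0:H3→d1:-→d2:-→d3:-→d4:-→d5:-→d6:-→d7:-→d8:-→d9:-→d10:-→d11:-→d12:-→d13:-→d14:-→d15:-→d16:-→d17:-→d18:-→d19:-→d20:-→d21:-→d22:-→d23:-→d24:-→d25:H1→d26:-→d27:-→d28:-→d29:-→d30:-→d31:-  best=H1
  + 0.0.0.0/0 (H1) depth=0
  ? 132.148.235.83  path d0:H1→d1:-  best=H1
  + 251.30.48.0/20 (H1) depth=20

== LOOKUPS ==
["H6","H1","H1"]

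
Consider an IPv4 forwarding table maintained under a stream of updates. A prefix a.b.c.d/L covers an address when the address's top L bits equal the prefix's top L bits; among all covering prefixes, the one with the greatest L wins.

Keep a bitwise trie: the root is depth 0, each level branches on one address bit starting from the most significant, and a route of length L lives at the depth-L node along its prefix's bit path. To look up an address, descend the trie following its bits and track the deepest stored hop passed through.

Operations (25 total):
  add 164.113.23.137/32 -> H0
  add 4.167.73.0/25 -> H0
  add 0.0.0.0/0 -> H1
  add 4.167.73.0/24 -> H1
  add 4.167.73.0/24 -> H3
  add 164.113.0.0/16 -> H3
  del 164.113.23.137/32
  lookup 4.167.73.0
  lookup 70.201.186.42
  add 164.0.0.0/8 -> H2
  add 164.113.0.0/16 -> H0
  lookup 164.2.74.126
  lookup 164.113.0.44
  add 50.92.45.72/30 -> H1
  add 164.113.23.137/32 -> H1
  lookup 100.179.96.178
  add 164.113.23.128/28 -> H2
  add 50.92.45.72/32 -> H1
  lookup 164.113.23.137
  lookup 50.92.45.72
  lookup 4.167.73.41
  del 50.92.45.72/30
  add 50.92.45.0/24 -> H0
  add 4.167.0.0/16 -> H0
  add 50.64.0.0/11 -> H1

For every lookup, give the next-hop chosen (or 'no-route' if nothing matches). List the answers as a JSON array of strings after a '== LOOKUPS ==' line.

Trace:
  + 164.113.23.137/32 (H0) depth=32
  + 4.167.73.0/25 (H0) depth=25
  + 0.0.0.0/0 (H1) depth=0
  + 4.167.73.0/24 (H1) depth=24
  + 4.167.73.0/24 (H3) depth=24
  + 164.113.0.0/16 (H3) depth=16
  del 164.113.23.137/32 (clear depth 32)
  ? 4.167.73.0  path d0:H1→d1:-→d2:-→d3:-→d4:-→d5:-→d6:-→d7:-→d8:-→d9:-→d10:-→d11:-→d12:-→d13:-→d14:-→d15:-→d16:-→d17:-→d18:-→d19:-→d20:-→d21:-→d22:-→d23:-→d24:H3→d25:H0  best=H0
  ? 70.201.186.42  path d0:H1→d1:-  best=H1
  + 164.0.0.0/8 (H2) depth=8
  + 164.113.0.0/16 (H0) depth=16
  ? 164.2.74.126  path d0:H1→d1:-→d2:-→d3:-→d4:-→d5:-→d6:-→d7:-→d8:H2→d9:-  best=H2
  ? 164.113.0.44  path d0:H1→d1:-→d2:-→d3:-→d4:-→d5:-→d6:-→d7:-→d8:H2→d9:-→d10:-→d11:-→d12:-→d13:-→d14:-→d15:-→d16:H0→d17:-→d18:-→d19:-  best=H0
  + 50.92.45.72/30 (H1) depth=30
  + 164.113.23.137/32 (H1) depth=32
  ? 100.179.96.178  path d0:H1→d1:-  best=H1
  + 164.113.23.128/28 (H2) depth=28
  + 50.92.45.72/32 (H1) depth=32
  ? 164.113.23.137  path d0:H1→d1:-→d2:-→d3:-→d4:-→d5:-→d6:-→d7:-→d8:H2→d9:-→d10:-→d11:-→d12:-→d13:-→d14:-→d15:-→d16:H0→d17:-→d18:-→d19:-→d20:-→d21:-→d22:-→d23:-→d24:-→d25:-→d26:-→d27:-→d28:H2→d29:-→d30:-→d31:-→d32:H1  best=H1
  ? 50.92.45.72  path d0:H1→d1:-→d2:-→d3:-→d4:-→d5:-→d6:-→d7:-→d8:-→d9:-→d10:-→d11:-→d12:-→d13:-→d14:-→d15:-→d16:-→d17:-→d18:-→d19:-→d20:-→d21:-→d22:-→d23:-→d24:-→d25:-→d26:-→d27:-→d28:-→d29:-→d30:H1→d31:-→d32:H1  best=H1
  ? 4.167.73.41  path d0:H1→d1:-→d2:-→d3:-→d4:-→d5:-→d6:-→d7:-→d8:-→d9:-→d10:-→d11:-→d12:-→d13:-→d14:-→d15:-→d16:-→d17:-→d18:-→d19:-→d20:-→d21:-→d22:-→d23:-→d24:H3→d25:H0  best=H0
  del 50.92.45.72/30 (clear depth 30)
  + 50.92.45.0/24 (H0) depth=24
  + 4.167.0.0/16 (H0) depth=16
  + 50.64.0.0/11 (H1) depth=11

== LOOKUPS ==
["H0","H1","H2","H0","H1","H1","H1","H0"]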